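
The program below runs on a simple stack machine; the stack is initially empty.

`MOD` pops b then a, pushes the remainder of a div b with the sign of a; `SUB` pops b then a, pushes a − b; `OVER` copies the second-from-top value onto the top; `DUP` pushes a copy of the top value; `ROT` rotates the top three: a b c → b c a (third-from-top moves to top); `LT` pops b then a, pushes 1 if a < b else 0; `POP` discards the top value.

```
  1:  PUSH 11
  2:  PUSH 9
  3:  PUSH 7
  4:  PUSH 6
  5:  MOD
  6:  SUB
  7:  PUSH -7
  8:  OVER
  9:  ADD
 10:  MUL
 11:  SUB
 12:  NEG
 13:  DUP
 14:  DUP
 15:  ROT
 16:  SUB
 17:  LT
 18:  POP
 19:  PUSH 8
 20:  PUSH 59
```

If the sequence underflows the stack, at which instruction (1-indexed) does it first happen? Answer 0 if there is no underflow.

0

PUSH 11  [11]
PUSH 9   [11, 9]
PUSH 7   [11, 9, 7]
PUSH 6   [11, 9, 7, 6]
MOD      [11, 9, 1]
SUB      [11, 8]
PUSH -7  [11, 8, -7]
OVER     [11, 8, -7, 8]
ADD      [11, 8, 1]
MUL      [11, 8]
SUB      [3]
NEG      [-3]
DUP      [-3, -3]
DUP      [-3, -3, -3]
ROT      [-3, -3, -3]
SUB      [-3, 0]
LT       [1]
POP      []
PUSH 8   [8]
PUSH 59  [8, 59]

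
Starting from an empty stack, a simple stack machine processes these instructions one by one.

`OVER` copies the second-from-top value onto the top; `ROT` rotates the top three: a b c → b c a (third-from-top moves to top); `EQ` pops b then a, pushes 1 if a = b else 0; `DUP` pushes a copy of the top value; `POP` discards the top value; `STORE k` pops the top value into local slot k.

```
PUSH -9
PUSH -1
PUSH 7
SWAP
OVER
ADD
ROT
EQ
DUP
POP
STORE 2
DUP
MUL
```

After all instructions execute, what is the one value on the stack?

PUSH -9 → [-9]
PUSH -1 → [-9, -1]
PUSH 7  → [-9, -1, 7]
SWAP    → [-9, 7, -1]
OVER    → [-9, 7, -1, 7]
ADD     → [-9, 7, 6]
ROT     → [7, 6, -9]
EQ      → [7, 0]
DUP     → [7, 0, 0]
POP     → [7, 0]
STORE 2 → [7]
DUP     → [7, 7]
MUL     → [49]

49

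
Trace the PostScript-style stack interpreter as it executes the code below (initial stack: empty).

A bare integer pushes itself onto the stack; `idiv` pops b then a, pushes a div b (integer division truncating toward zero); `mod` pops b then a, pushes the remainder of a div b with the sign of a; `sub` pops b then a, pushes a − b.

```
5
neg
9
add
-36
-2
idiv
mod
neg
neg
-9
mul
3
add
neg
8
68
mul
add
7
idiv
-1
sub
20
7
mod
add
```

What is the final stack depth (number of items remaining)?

5    → 5
neg  → -5
9    → -5 9
add  → 4
-36  → 4 -36
-2   → 4 -36 -2
idiv → 4 18
mod  → 4
neg  → -4
neg  → 4
-9   → 4 -9
mul  → -36
3    → -36 3
add  → -33
neg  → 33
8    → 33 8
68   → 33 8 68
mul  → 33 544
add  → 577
7    → 577 7
idiv → 82
-1   → 82 -1
sub  → 83
20   → 83 20
7    → 83 20 7
mod  → 83 6
add  → 89

1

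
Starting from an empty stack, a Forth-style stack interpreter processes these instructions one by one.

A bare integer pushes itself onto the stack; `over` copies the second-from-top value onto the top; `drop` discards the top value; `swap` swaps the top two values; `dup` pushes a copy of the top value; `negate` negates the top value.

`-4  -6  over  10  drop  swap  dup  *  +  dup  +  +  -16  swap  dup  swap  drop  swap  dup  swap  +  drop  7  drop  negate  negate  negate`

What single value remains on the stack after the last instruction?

-60

-4     -> -4
-6     -> -4 -6
over   -> -4 -6 -4
10     -> -4 -6 -4 10
drop   -> -4 -6 -4
swap   -> -4 -4 -6
dup    -> -4 -4 -6 -6
*      -> -4 -4 36
+      -> -4 32
dup    -> -4 32 32
+      -> -4 64
+      -> 60
-16    -> 60 -16
swap   -> -16 60
dup    -> -16 60 60
swap   -> -16 60 60
drop   -> -16 60
swap   -> 60 -16
dup    -> 60 -16 -16
swap   -> 60 -16 -16
+      -> 60 -32
drop   -> 60
7      -> 60 7
drop   -> 60
negate -> -60
negate -> 60
negate -> -60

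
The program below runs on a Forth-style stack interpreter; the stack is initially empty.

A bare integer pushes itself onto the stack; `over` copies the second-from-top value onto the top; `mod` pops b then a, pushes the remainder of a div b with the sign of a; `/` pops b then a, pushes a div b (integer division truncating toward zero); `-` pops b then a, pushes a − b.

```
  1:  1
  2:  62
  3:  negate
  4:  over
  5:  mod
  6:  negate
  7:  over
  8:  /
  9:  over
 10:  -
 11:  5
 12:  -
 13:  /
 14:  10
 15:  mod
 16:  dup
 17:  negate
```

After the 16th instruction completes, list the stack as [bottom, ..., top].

1       [1]
62      [1, 62]
negate  [1, -62]
over    [1, -62, 1]
mod     [1, 0]
negate  [1, 0]
over    [1, 0, 1]
/       [1, 0]
over    [1, 0, 1]
-       [1, -1]
5       [1, -1, 5]
-       [1, -6]
/       [0]
10      [0, 10]
mod     [0]
dup     [0, 0]

[0, 0]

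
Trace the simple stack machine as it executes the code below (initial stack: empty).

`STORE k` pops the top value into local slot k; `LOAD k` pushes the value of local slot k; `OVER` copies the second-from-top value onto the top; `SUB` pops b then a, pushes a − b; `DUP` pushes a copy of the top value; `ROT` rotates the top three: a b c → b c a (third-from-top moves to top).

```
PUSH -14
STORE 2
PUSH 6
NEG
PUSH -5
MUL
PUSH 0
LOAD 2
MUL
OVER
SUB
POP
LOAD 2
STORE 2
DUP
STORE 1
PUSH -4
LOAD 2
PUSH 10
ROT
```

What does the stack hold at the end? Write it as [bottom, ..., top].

[30, -14, 10, -4]

PUSH -14 -> -14
STORE 2  -> (empty)
PUSH 6   -> 6
NEG      -> -6
PUSH -5  -> -6 -5
MUL      -> 30
PUSH 0   -> 30 0
LOAD 2   -> 30 0 -14
MUL      -> 30 0
OVER     -> 30 0 30
SUB      -> 30 -30
POP      -> 30
LOAD 2   -> 30 -14
STORE 2  -> 30
DUP      -> 30 30
STORE 1  -> 30
PUSH -4  -> 30 -4
LOAD 2   -> 30 -4 -14
PUSH 10  -> 30 -4 -14 10
ROT      -> 30 -14 10 -4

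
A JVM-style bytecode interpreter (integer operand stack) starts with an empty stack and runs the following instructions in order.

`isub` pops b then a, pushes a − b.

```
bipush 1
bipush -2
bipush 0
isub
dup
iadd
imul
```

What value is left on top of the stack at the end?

-4

bipush 1  -> 1
bipush -2 -> 1 -2
bipush 0  -> 1 -2 0
isub      -> 1 -2
dup       -> 1 -2 -2
iadd      -> 1 -4
imul      -> -4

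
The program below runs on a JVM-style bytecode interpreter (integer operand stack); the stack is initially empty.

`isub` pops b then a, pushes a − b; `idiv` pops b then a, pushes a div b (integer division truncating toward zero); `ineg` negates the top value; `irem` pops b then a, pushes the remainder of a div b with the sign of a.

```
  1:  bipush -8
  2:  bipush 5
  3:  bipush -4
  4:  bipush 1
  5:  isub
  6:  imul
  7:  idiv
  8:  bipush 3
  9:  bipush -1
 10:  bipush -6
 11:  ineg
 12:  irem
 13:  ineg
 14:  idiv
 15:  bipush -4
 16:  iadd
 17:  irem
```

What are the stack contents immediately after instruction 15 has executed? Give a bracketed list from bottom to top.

[0, 3, -4]

bipush -8 : -8
bipush 5  : -8 5
bipush -4 : -8 5 -4
bipush 1  : -8 5 -4 1
isub      : -8 5 -5
imul      : -8 -25
idiv      : 0
bipush 3  : 0 3
bipush -1 : 0 3 -1
bipush -6 : 0 3 -1 -6
ineg      : 0 3 -1 6
irem      : 0 3 -1
ineg      : 0 3 1
idiv      : 0 3
bipush -4 : 0 3 -4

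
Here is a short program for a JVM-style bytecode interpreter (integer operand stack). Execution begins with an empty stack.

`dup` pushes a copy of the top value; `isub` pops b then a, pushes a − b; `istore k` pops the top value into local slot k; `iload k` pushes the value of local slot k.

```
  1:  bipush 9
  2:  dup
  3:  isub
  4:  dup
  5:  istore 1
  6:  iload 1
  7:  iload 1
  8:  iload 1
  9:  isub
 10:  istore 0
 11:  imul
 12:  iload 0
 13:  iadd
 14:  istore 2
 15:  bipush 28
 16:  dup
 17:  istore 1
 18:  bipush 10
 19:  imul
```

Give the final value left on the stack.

bipush 9  → [9]
dup       → [9, 9]
isub      → [0]
dup       → [0, 0]
istore 1  → [0]
iload 1   → [0, 0]
iload 1   → [0, 0, 0]
iload 1   → [0, 0, 0, 0]
isub      → [0, 0, 0]
istore 0  → [0, 0]
imul      → [0]
iload 0   → [0, 0]
iadd      → [0]
istore 2  → []
bipush 28 → [28]
dup       → [28, 28]
istore 1  → [28]
bipush 10 → [28, 10]
imul      → [280]

280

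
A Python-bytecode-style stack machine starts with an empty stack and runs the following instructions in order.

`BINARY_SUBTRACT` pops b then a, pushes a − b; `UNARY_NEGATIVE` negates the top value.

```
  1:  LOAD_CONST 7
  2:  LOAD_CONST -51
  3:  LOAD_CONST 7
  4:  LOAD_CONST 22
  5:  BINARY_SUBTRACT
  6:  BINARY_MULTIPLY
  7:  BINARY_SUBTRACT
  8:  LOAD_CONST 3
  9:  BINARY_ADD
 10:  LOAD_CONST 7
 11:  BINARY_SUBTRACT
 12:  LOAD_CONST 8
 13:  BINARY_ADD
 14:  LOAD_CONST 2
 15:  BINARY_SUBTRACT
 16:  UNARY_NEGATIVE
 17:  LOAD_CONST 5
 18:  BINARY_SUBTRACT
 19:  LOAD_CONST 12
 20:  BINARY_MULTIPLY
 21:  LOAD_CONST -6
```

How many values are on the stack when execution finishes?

LOAD_CONST 7    -> 7
LOAD_CONST -51  -> 7 -51
LOAD_CONST 7    -> 7 -51 7
LOAD_CONST 22   -> 7 -51 7 22
BINARY_SUBTRACT -> 7 -51 -15
BINARY_MULTIPLY -> 7 765
BINARY_SUBTRACT -> -758
LOAD_CONST 3    -> -758 3
BINARY_ADD      -> -755
LOAD_CONST 7    -> -755 7
BINARY_SUBTRACT -> -762
LOAD_CONST 8    -> -762 8
BINARY_ADD      -> -754
LOAD_CONST 2    -> -754 2
BINARY_SUBTRACT -> -756
UNARY_NEGATIVE  -> 756
LOAD_CONST 5    -> 756 5
BINARY_SUBTRACT -> 751
LOAD_CONST 12   -> 751 12
BINARY_MULTIPLY -> 9012
LOAD_CONST -6   -> 9012 -6

2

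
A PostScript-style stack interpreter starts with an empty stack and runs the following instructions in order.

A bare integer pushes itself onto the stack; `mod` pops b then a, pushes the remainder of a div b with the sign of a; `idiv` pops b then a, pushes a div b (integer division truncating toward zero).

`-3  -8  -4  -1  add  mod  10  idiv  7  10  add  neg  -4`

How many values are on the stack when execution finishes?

4

-3   : -3
-8   : -3 -8
-4   : -3 -8 -4
-1   : -3 -8 -4 -1
add  : -3 -8 -5
mod  : -3 -3
10   : -3 -3 10
idiv : -3 0
7    : -3 0 7
10   : -3 0 7 10
add  : -3 0 17
neg  : -3 0 -17
-4   : -3 0 -17 -4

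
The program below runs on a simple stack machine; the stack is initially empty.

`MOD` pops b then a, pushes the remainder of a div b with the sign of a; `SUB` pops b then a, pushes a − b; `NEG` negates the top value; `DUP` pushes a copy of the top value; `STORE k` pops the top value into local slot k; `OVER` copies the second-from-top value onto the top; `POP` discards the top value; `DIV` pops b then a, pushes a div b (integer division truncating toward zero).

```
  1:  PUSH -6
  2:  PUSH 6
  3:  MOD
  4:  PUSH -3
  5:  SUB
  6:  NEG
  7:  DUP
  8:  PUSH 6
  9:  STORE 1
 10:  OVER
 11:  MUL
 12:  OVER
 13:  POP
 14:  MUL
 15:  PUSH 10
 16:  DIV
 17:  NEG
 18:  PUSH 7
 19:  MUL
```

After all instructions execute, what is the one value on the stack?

PUSH -6 -> -6
PUSH 6  -> -6 6
MOD     -> 0
PUSH -3 -> 0 -3
SUB     -> 3
NEG     -> -3
DUP     -> -3 -3
PUSH 6  -> -3 -3 6
STORE 1 -> -3 -3
OVER    -> -3 -3 -3
MUL     -> -3 9
OVER    -> -3 9 -3
POP     -> -3 9
MUL     -> -27
PUSH 10 -> -27 10
DIV     -> -2
NEG     -> 2
PUSH 7  -> 2 7
MUL     -> 14

14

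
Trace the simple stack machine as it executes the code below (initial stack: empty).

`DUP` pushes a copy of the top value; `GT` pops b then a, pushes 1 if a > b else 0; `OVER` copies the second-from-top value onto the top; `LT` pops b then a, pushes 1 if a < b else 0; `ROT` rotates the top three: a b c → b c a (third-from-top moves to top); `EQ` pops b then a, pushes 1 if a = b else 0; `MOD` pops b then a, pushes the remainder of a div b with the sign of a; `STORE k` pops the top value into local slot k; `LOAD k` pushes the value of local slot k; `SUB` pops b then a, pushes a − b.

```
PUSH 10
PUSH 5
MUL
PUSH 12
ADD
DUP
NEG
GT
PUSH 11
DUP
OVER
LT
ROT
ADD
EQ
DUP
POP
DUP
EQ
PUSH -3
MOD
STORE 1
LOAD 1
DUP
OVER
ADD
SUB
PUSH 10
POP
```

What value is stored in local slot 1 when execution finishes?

PUSH 10  10
PUSH 5   10 5
MUL      50
PUSH 12  50 12
ADD      62
DUP      62 62
NEG      62 -62
GT       1
PUSH 11  1 11
DUP      1 11 11
OVER     1 11 11 11
LT       1 11 0
ROT      11 0 1
ADD      11 1
EQ       0
DUP      0 0
POP      0
DUP      0 0
EQ       1
PUSH -3  1 -3
MOD      1
STORE 1  (empty)
LOAD 1   1
DUP      1 1
OVER     1 1 1
ADD      1 2
SUB      -1
PUSH 10  -1 10
POP      -1

1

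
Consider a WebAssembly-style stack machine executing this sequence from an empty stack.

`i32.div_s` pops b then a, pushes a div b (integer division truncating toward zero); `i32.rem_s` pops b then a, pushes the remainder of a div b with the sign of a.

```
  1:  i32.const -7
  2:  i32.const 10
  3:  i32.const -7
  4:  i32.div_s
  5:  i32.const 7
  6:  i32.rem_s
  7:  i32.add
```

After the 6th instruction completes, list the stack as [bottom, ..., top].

i32.const -7  [-7]
i32.const 10  [-7, 10]
i32.const -7  [-7, 10, -7]
i32.div_s     [-7, -1]
i32.const 7   [-7, -1, 7]
i32.rem_s     [-7, -1]

[-7, -1]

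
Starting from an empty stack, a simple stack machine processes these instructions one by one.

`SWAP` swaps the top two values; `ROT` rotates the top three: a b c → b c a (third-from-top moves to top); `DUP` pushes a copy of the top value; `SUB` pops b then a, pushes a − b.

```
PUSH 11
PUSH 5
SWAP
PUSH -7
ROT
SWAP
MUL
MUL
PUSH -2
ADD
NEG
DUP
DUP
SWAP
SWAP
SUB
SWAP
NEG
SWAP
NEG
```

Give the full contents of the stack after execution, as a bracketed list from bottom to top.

PUSH 11 -> 11
PUSH 5  -> 11 5
SWAP    -> 5 11
PUSH -7 -> 5 11 -7
ROT     -> 11 -7 5
SWAP    -> 11 5 -7
MUL     -> 11 -35
MUL     -> -385
PUSH -2 -> -385 -2
ADD     -> -387
NEG     -> 387
DUP     -> 387 387
DUP     -> 387 387 387
SWAP    -> 387 387 387
SWAP    -> 387 387 387
SUB     -> 387 0
SWAP    -> 0 387
NEG     -> 0 -387
SWAP    -> -387 0
NEG     -> -387 0

[-387, 0]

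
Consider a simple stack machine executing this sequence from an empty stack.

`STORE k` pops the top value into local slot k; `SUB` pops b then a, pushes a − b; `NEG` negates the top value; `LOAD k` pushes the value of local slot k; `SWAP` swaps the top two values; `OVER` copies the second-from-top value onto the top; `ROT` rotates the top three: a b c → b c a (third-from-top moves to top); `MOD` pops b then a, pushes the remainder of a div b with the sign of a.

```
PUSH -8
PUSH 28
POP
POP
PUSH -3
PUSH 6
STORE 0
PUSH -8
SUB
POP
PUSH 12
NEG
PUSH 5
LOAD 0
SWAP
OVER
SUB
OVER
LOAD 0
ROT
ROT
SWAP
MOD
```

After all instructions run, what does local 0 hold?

6

PUSH -8  -8
PUSH 28  -8 28
POP      -8
POP      (empty)
PUSH -3  -3
PUSH 6   -3 6
STORE 0  -3
PUSH -8  -3 -8
SUB      5
POP      (empty)
PUSH 12  12
NEG      -12
PUSH 5   -12 5
LOAD 0   -12 5 6
SWAP     -12 6 5
OVER     -12 6 5 6
SUB      -12 6 -1
OVER     -12 6 -1 6
LOAD 0   -12 6 -1 6 6
ROT      -12 6 6 6 -1
ROT      -12 6 6 -1 6
SWAP     -12 6 6 6 -1
MOD      -12 6 6 0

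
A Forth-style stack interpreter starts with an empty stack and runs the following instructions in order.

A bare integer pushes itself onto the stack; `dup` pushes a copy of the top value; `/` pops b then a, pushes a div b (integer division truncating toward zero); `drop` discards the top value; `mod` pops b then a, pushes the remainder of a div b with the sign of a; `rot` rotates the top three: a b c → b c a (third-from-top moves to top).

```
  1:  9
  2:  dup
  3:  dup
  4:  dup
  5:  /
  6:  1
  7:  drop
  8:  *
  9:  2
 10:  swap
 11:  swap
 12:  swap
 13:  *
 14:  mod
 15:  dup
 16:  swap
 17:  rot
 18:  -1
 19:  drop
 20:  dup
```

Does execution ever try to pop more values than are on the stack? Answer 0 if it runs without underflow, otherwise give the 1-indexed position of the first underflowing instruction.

17

9    → 9
dup  → 9 9
dup  → 9 9 9
dup  → 9 9 9 9
/    → 9 9 1
1    → 9 9 1 1
drop → 9 9 1
*    → 9 9
2    → 9 9 2
swap → 9 2 9
swap → 9 9 2
swap → 9 2 9
*    → 9 18
mod  → 9
dup  → 9 9
swap → 9 9
rot  — needs 3 operands, stack has 2 → underflow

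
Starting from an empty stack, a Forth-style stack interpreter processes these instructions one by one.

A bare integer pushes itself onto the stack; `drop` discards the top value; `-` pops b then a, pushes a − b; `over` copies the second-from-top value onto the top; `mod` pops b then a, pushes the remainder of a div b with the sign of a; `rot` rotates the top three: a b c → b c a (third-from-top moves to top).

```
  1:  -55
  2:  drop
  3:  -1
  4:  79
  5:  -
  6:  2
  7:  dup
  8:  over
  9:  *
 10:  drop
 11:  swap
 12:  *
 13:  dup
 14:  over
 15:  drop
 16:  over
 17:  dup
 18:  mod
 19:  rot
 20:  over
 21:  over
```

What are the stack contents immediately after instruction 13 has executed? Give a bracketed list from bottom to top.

[-160, -160]

-55  → -55
drop → (empty)
-1   → -1
79   → -1 79
-    → -80
2    → -80 2
dup  → -80 2 2
over → -80 2 2 2
*    → -80 2 4
drop → -80 2
swap → 2 -80
*    → -160
dup  → -160 -160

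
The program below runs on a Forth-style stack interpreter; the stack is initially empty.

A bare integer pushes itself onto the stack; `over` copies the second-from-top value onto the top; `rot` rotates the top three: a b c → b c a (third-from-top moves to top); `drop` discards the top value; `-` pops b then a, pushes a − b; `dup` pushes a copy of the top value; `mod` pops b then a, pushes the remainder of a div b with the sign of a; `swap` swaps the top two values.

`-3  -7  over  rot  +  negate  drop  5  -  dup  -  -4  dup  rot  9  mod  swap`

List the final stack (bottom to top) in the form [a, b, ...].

-3     : -3
-7     : -3 -7
over   : -3 -7 -3
rot    : -7 -3 -3
+      : -7 -6
negate : -7 6
drop   : -7
5      : -7 5
-      : -12
dup    : -12 -12
-      : 0
-4     : 0 -4
dup    : 0 -4 -4
rot    : -4 -4 0
9      : -4 -4 0 9
mod    : -4 -4 0
swap   : -4 0 -4

[-4, 0, -4]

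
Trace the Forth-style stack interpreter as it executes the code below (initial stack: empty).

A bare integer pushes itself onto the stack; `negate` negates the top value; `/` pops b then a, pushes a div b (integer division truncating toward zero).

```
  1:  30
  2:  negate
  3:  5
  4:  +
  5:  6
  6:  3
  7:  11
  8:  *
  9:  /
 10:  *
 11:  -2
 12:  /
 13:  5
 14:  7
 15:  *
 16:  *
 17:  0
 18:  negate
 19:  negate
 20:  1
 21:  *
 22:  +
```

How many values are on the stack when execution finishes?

1

30     → 30
negate → -30
5      → -30 5
+      → -25
6      → -25 6
3      → -25 6 3
11     → -25 6 3 11
*      → -25 6 33
/      → -25 0
*      → 0
-2     → 0 -2
/      → 0
5      → 0 5
7      → 0 5 7
*      → 0 35
*      → 0
0      → 0 0
negate → 0 0
negate → 0 0
1      → 0 0 1
*      → 0 0
+      → 0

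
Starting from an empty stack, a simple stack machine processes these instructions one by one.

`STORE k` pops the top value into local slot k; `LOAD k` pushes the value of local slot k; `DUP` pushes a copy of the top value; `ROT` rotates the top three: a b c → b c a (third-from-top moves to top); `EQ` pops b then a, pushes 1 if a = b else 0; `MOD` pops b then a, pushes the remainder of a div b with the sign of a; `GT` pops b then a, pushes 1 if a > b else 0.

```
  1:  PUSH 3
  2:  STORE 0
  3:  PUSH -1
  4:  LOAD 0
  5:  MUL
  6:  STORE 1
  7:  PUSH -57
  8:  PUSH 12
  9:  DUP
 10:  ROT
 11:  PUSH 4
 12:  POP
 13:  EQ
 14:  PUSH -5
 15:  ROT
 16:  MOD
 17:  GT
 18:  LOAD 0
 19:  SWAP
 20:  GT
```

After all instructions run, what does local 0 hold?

PUSH 3   : 3
STORE 0  : (empty)
PUSH -1  : -1
LOAD 0   : -1 3
MUL      : -3
STORE 1  : (empty)
PUSH -57 : -57
PUSH 12  : -57 12
DUP      : -57 12 12
ROT      : 12 12 -57
PUSH 4   : 12 12 -57 4
POP      : 12 12 -57
EQ       : 12 0
PUSH -5  : 12 0 -5
ROT      : 0 -5 12
MOD      : 0 -5
GT       : 1
LOAD 0   : 1 3
SWAP     : 3 1
GT       : 1

3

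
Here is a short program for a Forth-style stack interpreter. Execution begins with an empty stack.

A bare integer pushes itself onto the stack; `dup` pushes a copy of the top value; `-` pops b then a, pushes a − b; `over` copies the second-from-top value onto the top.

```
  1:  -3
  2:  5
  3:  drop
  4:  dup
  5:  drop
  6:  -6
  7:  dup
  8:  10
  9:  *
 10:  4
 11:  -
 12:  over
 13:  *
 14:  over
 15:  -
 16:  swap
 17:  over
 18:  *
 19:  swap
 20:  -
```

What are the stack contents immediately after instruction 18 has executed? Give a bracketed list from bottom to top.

-3   : -3
5    : -3 5
drop : -3
dup  : -3 -3
drop : -3
-6   : -3 -6
dup  : -3 -6 -6
10   : -3 -6 -6 10
*    : -3 -6 -60
4    : -3 -6 -60 4
-    : -3 -6 -64
over : -3 -6 -64 -6
*    : -3 -6 384
over : -3 -6 384 -6
-    : -3 -6 390
swap : -3 390 -6
over : -3 390 -6 390
*    : -3 390 -2340

[-3, 390, -2340]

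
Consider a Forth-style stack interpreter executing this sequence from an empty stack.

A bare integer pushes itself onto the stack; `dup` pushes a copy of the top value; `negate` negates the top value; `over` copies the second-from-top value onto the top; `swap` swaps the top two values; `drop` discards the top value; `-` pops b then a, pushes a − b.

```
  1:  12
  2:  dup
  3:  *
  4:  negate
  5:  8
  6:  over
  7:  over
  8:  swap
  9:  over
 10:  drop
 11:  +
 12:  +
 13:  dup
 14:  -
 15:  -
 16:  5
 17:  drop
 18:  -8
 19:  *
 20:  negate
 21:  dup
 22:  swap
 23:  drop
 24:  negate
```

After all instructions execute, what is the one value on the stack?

1152

12     → 12
dup    → 12 12
*      → 144
negate → -144
8      → -144 8
over   → -144 8 -144
over   → -144 8 -144 8
swap   → -144 8 8 -144
over   → -144 8 8 -144 8
drop   → -144 8 8 -144
+      → -144 8 -136
+      → -144 -128
dup    → -144 -128 -128
-      → -144 0
-      → -144
5      → -144 5
drop   → -144
-8     → -144 -8
*      → 1152
negate → -1152
dup    → -1152 -1152
swap   → -1152 -1152
drop   → -1152
negate → 1152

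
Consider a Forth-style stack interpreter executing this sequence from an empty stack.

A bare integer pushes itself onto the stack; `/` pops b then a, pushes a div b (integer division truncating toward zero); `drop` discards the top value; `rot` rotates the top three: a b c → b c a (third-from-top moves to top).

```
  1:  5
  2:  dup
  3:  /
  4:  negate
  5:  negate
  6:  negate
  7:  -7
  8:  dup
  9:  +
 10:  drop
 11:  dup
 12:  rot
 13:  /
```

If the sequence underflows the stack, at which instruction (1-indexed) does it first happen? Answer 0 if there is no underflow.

5      → [5]
dup    → [5, 5]
/      → [1]
negate → [-1]
negate → [1]
negate → [-1]
-7     → [-1, -7]
dup    → [-1, -7, -7]
+      → [-1, -14]
drop   → [-1]
dup    → [-1, -1]
rot  — needs 3 operands, stack has 2 → underflow

12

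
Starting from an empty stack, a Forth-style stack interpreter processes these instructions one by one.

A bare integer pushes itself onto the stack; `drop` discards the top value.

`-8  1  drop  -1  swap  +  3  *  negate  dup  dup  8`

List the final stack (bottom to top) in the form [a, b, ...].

[27, 27, 27, 8]

-8     → -8
1      → -8 1
drop   → -8
-1     → -8 -1
swap   → -1 -8
+      → -9
3      → -9 3
*      → -27
negate → 27
dup    → 27 27
dup    → 27 27 27
8      → 27 27 27 8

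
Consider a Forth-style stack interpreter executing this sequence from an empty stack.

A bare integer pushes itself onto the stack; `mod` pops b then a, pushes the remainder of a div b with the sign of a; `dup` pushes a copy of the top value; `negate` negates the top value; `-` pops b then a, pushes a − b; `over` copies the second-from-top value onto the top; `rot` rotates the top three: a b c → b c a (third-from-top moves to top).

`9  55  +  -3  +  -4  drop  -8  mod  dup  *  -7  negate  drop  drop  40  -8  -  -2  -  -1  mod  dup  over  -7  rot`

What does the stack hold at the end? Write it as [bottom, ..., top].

[0, 0, -7, 0]

9      → 9
55     → 9 55
+      → 64
-3     → 64 -3
+      → 61
-4     → 61 -4
drop   → 61
-8     → 61 -8
mod    → 5
dup    → 5 5
*      → 25
-7     → 25 -7
negate → 25 7
drop   → 25
drop   → (empty)
40     → 40
-8     → 40 -8
-      → 48
-2     → 48 -2
-      → 50
-1     → 50 -1
mod    → 0
dup    → 0 0
over   → 0 0 0
-7     → 0 0 0 -7
rot    → 0 0 -7 0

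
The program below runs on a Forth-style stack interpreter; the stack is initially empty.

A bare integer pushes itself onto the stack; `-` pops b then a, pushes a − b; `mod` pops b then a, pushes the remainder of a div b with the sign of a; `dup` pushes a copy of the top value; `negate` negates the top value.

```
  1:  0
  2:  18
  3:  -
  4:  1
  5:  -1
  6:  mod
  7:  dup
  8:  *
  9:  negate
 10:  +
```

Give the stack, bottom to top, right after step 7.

[-18, 0, 0]

0   : 0
18  : 0 18
-   : -18
1   : -18 1
-1  : -18 1 -1
mod : -18 0
dup : -18 0 0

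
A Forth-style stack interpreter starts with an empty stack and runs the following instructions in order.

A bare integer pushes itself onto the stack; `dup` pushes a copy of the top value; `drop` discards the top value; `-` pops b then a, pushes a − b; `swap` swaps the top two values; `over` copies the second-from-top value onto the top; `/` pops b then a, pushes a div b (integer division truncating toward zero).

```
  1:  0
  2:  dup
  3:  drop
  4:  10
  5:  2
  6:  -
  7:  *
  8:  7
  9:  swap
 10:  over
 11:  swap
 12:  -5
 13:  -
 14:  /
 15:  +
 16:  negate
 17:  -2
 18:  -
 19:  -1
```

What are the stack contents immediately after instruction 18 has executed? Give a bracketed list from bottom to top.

[-6]

0      : 0
dup    : 0 0
drop   : 0
10     : 0 10
2      : 0 10 2
-      : 0 8
*      : 0
7      : 0 7
swap   : 7 0
over   : 7 0 7
swap   : 7 7 0
-5     : 7 7 0 -5
-      : 7 7 5
/      : 7 1
+      : 8
negate : -8
-2     : -8 -2
-      : -6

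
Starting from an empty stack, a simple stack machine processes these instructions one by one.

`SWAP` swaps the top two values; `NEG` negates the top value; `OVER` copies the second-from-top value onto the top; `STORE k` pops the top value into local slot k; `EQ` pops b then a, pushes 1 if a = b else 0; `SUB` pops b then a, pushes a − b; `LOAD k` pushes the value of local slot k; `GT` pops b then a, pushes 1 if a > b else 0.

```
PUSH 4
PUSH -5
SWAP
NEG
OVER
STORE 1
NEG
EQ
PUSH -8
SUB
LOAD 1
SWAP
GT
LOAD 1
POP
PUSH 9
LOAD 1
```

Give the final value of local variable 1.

PUSH 4  : [4]
PUSH -5 : [4, -5]
SWAP    : [-5, 4]
NEG     : [-5, -4]
OVER    : [-5, -4, -5]
STORE 1 : [-5, -4]
NEG     : [-5, 4]
EQ      : [0]
PUSH -8 : [0, -8]
SUB     : [8]
LOAD 1  : [8, -5]
SWAP    : [-5, 8]
GT      : [0]
LOAD 1  : [0, -5]
POP     : [0]
PUSH 9  : [0, 9]
LOAD 1  : [0, 9, -5]

-5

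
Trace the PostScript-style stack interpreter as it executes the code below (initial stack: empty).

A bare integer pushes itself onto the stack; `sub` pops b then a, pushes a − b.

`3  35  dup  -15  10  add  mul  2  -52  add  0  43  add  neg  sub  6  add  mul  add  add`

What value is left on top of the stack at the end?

213

3   : 3
35  : 3 35
dup : 3 35 35
-15 : 3 35 35 -15
10  : 3 35 35 -15 10
add : 3 35 35 -5
mul : 3 35 -175
2   : 3 35 -175 2
-52 : 3 35 -175 2 -52
add : 3 35 -175 -50
0   : 3 35 -175 -50 0
43  : 3 35 -175 -50 0 43
add : 3 35 -175 -50 43
neg : 3 35 -175 -50 -43
sub : 3 35 -175 -7
6   : 3 35 -175 -7 6
add : 3 35 -175 -1
mul : 3 35 175
add : 3 210
add : 213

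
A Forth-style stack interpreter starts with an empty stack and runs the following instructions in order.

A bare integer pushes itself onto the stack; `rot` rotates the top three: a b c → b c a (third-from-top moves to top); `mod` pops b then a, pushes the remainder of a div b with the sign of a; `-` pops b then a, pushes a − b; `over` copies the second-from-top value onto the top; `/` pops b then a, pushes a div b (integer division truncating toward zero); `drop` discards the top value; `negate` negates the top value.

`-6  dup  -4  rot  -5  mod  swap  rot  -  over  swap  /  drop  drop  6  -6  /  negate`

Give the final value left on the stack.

1

-6     : [-6]
dup    : [-6, -6]
-4     : [-6, -6, -4]
rot    : [-6, -4, -6]
-5     : [-6, -4, -6, -5]
mod    : [-6, -4, -1]
swap   : [-6, -1, -4]
rot    : [-1, -4, -6]
-      : [-1, 2]
over   : [-1, 2, -1]
swap   : [-1, -1, 2]
/      : [-1, 0]
drop   : [-1]
drop   : []
6      : [6]
-6     : [6, -6]
/      : [-1]
negate : [1]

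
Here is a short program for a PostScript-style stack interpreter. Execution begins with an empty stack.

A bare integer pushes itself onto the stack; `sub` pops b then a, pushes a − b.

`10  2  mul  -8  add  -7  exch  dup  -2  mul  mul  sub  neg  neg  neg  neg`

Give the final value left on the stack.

10   → [10]
2    → [10, 2]
mul  → [20]
-8   → [20, -8]
add  → [12]
-7   → [12, -7]
exch → [-7, 12]
dup  → [-7, 12, 12]
-2   → [-7, 12, 12, -2]
mul  → [-7, 12, -24]
mul  → [-7, -288]
sub  → [281]
neg  → [-281]
neg  → [281]
neg  → [-281]
neg  → [281]

281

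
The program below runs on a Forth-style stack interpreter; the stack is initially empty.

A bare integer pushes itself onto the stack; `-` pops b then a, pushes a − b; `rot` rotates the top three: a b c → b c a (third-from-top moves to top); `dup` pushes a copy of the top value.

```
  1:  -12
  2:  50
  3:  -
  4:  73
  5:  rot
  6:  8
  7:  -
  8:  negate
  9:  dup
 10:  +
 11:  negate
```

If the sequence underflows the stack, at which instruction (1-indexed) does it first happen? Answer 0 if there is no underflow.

5

-12  -12
50   -12 50
-    -62
73   -62 73
rot  — needs 3 operands, stack has 2 → underflow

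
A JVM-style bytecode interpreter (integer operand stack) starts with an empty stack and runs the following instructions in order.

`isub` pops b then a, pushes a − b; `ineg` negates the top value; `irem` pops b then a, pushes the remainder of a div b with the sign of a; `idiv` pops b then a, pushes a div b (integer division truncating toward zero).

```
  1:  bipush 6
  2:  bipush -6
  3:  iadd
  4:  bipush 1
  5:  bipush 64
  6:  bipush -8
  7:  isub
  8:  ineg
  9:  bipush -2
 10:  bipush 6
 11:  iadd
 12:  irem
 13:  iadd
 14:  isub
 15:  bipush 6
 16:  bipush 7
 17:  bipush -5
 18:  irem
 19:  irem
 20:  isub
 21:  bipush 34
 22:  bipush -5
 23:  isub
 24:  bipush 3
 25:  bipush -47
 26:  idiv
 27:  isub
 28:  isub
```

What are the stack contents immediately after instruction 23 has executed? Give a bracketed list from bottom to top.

[-1, 39]

bipush 6  → [6]
bipush -6 → [6, -6]
iadd      → [0]
bipush 1  → [0, 1]
bipush 64 → [0, 1, 64]
bipush -8 → [0, 1, 64, -8]
isub      → [0, 1, 72]
ineg      → [0, 1, -72]
bipush -2 → [0, 1, -72, -2]
bipush 6  → [0, 1, -72, -2, 6]
iadd      → [0, 1, -72, 4]
irem      → [0, 1, 0]
iadd      → [0, 1]
isub      → [-1]
bipush 6  → [-1, 6]
bipush 7  → [-1, 6, 7]
bipush -5 → [-1, 6, 7, -5]
irem      → [-1, 6, 2]
irem      → [-1, 0]
isub      → [-1]
bipush 34 → [-1, 34]
bipush -5 → [-1, 34, -5]
isub      → [-1, 39]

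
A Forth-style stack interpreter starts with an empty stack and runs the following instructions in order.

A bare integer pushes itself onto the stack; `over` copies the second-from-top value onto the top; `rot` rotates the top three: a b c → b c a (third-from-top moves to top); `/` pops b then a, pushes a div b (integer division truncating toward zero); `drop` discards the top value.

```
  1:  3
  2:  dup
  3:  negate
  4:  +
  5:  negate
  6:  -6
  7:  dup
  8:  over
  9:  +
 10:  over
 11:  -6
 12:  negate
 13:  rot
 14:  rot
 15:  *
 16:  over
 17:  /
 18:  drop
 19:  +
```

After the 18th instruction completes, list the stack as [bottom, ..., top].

[0, -6, 6]

3      -> 3
dup    -> 3 3
negate -> 3 -3
+      -> 0
negate -> 0
-6     -> 0 -6
dup    -> 0 -6 -6
over   -> 0 -6 -6 -6
+      -> 0 -6 -12
over   -> 0 -6 -12 -6
-6     -> 0 -6 -12 -6 -6
negate -> 0 -6 -12 -6 6
rot    -> 0 -6 -6 6 -12
rot    -> 0 -6 6 -12 -6
*      -> 0 -6 6 72
over   -> 0 -6 6 72 6
/      -> 0 -6 6 12
drop   -> 0 -6 6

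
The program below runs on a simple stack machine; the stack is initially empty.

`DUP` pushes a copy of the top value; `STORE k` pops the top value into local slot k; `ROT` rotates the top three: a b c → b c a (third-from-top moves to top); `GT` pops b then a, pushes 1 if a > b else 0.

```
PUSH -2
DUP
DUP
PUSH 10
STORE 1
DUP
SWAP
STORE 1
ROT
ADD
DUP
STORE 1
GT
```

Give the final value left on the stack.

1

PUSH -2 : [-2]
DUP     : [-2, -2]
DUP     : [-2, -2, -2]
PUSH 10 : [-2, -2, -2, 10]
STORE 1 : [-2, -2, -2]
DUP     : [-2, -2, -2, -2]
SWAP    : [-2, -2, -2, -2]
STORE 1 : [-2, -2, -2]
ROT     : [-2, -2, -2]
ADD     : [-2, -4]
DUP     : [-2, -4, -4]
STORE 1 : [-2, -4]
GT      : [1]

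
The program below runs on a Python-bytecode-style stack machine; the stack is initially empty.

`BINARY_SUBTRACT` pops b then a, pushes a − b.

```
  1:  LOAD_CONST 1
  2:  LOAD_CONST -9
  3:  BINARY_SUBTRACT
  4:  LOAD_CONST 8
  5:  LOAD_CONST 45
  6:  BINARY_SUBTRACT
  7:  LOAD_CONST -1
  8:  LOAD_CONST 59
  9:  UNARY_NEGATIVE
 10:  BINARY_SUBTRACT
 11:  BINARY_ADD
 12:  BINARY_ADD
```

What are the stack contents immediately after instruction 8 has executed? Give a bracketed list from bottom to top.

LOAD_CONST 1    : 1
LOAD_CONST -9   : 1 -9
BINARY_SUBTRACT : 10
LOAD_CONST 8    : 10 8
LOAD_CONST 45   : 10 8 45
BINARY_SUBTRACT : 10 -37
LOAD_CONST -1   : 10 -37 -1
LOAD_CONST 59   : 10 -37 -1 59

[10, -37, -1, 59]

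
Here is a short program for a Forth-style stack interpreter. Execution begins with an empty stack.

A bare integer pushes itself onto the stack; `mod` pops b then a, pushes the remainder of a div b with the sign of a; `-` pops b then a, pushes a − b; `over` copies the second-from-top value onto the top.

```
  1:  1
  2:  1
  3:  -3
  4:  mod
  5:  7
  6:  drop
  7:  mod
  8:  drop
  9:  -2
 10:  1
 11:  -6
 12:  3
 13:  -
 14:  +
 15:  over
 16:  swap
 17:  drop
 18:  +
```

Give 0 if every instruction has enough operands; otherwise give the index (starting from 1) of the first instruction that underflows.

1    -> 1
1    -> 1 1
-3   -> 1 1 -3
mod  -> 1 1
7    -> 1 1 7
drop -> 1 1
mod  -> 0
drop -> (empty)
-2   -> -2
1    -> -2 1
-6   -> -2 1 -6
3    -> -2 1 -6 3
-    -> -2 1 -9
+    -> -2 -8
over -> -2 -8 -2
swap -> -2 -2 -8
drop -> -2 -2
+    -> -4

0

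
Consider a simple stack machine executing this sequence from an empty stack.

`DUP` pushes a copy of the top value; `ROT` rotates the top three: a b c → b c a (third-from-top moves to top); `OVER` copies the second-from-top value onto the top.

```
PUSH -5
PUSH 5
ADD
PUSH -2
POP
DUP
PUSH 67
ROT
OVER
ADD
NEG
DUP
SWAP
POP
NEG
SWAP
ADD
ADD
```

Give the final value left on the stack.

PUSH -5 -> -5
PUSH 5  -> -5 5
ADD     -> 0
PUSH -2 -> 0 -2
POP     -> 0
DUP     -> 0 0
PUSH 67 -> 0 0 67
ROT     -> 0 67 0
OVER    -> 0 67 0 67
ADD     -> 0 67 67
NEG     -> 0 67 -67
DUP     -> 0 67 -67 -67
SWAP    -> 0 67 -67 -67
POP     -> 0 67 -67
NEG     -> 0 67 67
SWAP    -> 0 67 67
ADD     -> 0 134
ADD     -> 134

134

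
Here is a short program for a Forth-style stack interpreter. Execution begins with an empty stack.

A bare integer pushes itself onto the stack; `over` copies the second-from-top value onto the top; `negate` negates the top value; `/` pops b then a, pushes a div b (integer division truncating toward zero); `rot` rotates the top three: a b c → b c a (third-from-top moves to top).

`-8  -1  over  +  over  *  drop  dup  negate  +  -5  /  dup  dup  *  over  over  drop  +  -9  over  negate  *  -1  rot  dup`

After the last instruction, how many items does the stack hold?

5

-8      -8
-1      -8 -1
over    -8 -1 -8
+       -8 -9
over    -8 -9 -8
*       -8 72
drop    -8
dup     -8 -8
negate  -8 8
+       0
-5      0 -5
/       0
dup     0 0
dup     0 0 0
*       0 0
over    0 0 0
over    0 0 0 0
drop    0 0 0
+       0 0
-9      0 0 -9
over    0 0 -9 0
negate  0 0 -9 0
*       0 0 0
-1      0 0 0 -1
rot     0 0 -1 0
dup     0 0 -1 0 0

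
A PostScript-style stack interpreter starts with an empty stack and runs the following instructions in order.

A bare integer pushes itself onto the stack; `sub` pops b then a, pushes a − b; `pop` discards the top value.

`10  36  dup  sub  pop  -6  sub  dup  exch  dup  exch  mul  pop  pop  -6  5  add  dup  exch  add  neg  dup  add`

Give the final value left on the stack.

4

10    [10]
36    [10, 36]
dup   [10, 36, 36]
sub   [10, 0]
pop   [10]
-6    [10, -6]
sub   [16]
dup   [16, 16]
exch  [16, 16]
dup   [16, 16, 16]
exch  [16, 16, 16]
mul   [16, 256]
pop   [16]
pop   []
-6    [-6]
5     [-6, 5]
add   [-1]
dup   [-1, -1]
exch  [-1, -1]
add   [-2]
neg   [2]
dup   [2, 2]
add   [4]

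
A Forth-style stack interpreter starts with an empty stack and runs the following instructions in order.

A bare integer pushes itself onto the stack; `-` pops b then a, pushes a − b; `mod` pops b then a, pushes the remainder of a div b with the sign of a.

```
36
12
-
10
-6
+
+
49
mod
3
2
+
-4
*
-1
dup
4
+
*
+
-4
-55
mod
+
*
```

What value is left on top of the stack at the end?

36  → 36
12  → 36 12
-   → 24
10  → 24 10
-6  → 24 10 -6
+   → 24 4
+   → 28
49  → 28 49
mod → 28
3   → 28 3
2   → 28 3 2
+   → 28 5
-4  → 28 5 -4
*   → 28 -20
-1  → 28 -20 -1
dup → 28 -20 -1 -1
4   → 28 -20 -1 -1 4
+   → 28 -20 -1 3
*   → 28 -20 -3
+   → 28 -23
-4  → 28 -23 -4
-55 → 28 -23 -4 -55
mod → 28 -23 -4
+   → 28 -27
*   → -756

-756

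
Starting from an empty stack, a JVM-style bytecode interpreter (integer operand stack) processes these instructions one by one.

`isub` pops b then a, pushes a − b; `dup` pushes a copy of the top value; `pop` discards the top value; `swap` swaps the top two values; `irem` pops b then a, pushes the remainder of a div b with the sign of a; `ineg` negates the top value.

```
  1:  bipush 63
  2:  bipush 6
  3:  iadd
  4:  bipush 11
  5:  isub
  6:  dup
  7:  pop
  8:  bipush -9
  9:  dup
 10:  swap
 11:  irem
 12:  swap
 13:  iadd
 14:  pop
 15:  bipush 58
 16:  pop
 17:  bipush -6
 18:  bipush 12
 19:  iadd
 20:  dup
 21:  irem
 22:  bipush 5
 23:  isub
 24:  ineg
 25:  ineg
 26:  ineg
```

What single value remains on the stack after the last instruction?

5

bipush 63 : 63
bipush 6  : 63 6
iadd      : 69
bipush 11 : 69 11
isub      : 58
dup       : 58 58
pop       : 58
bipush -9 : 58 -9
dup       : 58 -9 -9
swap      : 58 -9 -9
irem      : 58 0
swap      : 0 58
iadd      : 58
pop       : (empty)
bipush 58 : 58
pop       : (empty)
bipush -6 : -6
bipush 12 : -6 12
iadd      : 6
dup       : 6 6
irem      : 0
bipush 5  : 0 5
isub      : -5
ineg      : 5
ineg      : -5
ineg      : 5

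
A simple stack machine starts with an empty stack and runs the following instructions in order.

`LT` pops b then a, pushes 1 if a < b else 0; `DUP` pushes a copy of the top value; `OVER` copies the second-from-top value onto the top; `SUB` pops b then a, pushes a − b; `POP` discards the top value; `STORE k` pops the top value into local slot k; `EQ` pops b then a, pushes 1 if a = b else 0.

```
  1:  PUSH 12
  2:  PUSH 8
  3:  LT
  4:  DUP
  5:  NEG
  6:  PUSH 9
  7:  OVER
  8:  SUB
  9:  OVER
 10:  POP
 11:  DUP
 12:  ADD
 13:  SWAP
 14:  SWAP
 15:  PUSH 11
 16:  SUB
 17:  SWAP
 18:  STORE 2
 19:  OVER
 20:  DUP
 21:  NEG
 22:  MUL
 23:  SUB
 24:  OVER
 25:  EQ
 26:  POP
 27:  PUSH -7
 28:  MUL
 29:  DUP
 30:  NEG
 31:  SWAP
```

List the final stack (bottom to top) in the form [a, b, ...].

PUSH 12 : [12]
PUSH 8  : [12, 8]
LT      : [0]
DUP     : [0, 0]
NEG     : [0, 0]
PUSH 9  : [0, 0, 9]
OVER    : [0, 0, 9, 0]
SUB     : [0, 0, 9]
OVER    : [0, 0, 9, 0]
POP     : [0, 0, 9]
DUP     : [0, 0, 9, 9]
ADD     : [0, 0, 18]
SWAP    : [0, 18, 0]
SWAP    : [0, 0, 18]
PUSH 11 : [0, 0, 18, 11]
SUB     : [0, 0, 7]
SWAP    : [0, 7, 0]
STORE 2 : [0, 7]
OVER    : [0, 7, 0]
DUP     : [0, 7, 0, 0]
NEG     : [0, 7, 0, 0]
MUL     : [0, 7, 0]
SUB     : [0, 7]
OVER    : [0, 7, 0]
EQ      : [0, 0]
POP     : [0]
PUSH -7 : [0, -7]
MUL     : [0]
DUP     : [0, 0]
NEG     : [0, 0]
SWAP    : [0, 0]

[0, 0]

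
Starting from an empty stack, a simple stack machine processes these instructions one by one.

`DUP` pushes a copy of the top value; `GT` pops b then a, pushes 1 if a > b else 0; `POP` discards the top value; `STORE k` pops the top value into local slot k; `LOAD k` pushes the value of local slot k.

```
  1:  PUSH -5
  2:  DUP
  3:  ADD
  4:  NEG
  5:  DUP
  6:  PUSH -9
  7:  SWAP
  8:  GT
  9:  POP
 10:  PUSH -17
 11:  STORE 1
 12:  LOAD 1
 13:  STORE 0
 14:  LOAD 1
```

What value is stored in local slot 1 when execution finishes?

-17

PUSH -5   [-5]
DUP       [-5, -5]
ADD       [-10]
NEG       [10]
DUP       [10, 10]
PUSH -9   [10, 10, -9]
SWAP      [10, -9, 10]
GT        [10, 0]
POP       [10]
PUSH -17  [10, -17]
STORE 1   [10]
LOAD 1    [10, -17]
STORE 0   [10]
LOAD 1    [10, -17]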